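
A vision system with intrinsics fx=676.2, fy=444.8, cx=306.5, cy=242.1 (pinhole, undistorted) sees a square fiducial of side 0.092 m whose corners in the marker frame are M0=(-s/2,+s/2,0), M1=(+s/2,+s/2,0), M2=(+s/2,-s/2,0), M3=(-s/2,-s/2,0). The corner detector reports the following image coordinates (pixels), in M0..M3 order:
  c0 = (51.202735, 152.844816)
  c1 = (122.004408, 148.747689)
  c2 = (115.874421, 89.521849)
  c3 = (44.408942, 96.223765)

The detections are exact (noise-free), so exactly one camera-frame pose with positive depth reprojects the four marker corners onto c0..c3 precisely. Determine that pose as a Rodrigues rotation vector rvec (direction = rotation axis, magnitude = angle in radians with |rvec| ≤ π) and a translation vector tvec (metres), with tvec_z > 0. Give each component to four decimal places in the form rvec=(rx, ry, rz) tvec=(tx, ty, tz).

rvec=(0.1107, 0.3500, -0.0220) tvec=(-0.2392, -0.1949, 0.7223)

Intrinsics K: fx=676.2, fy=444.8, cx=306.5, cy=242.1
Marker side s = 0.092 m; corners in marker frame (Z=0):
  M0 = (-0.0460, +0.0460, 0)
  M1 = (+0.0460, +0.0460, 0)
  M2 = (+0.0460, -0.0460, 0)
  M3 = (-0.0460, -0.0460, 0)
Detected image corners:
  c0 = (51.202735, 152.844816) px
  c1 = (122.004408, 148.747689) px
  c2 = (115.874421, 89.521849) px
  c3 = (44.408942, 96.223765) px
Planar DLT: solve 8×8 A·h = b for H (H[2,2]=1):
  H  [+733.53849 +82.37346 +82.61646]
  H  [-116.50650 +646.91183 +122.08622]
  H  [-0.47532 +0.14461 +1.00000]
B = K⁻¹H; ‖b₁‖=1.384401, ‖b₂‖=1.384401; λ = 2/(‖b₁‖+‖b₂‖) = 0.722334, sign → tz>0 ⇒ λ=+0.722334
r₁ = λ·B[:,0] = (+0.93921,-0.00233,-0.34334); r₂ = λ·B[:,1] = (+0.04065,+0.99370,+0.10446)
r₃ = r₁×r₂ = (+0.34093,-0.11206,+0.93338); SVD([r₁ r₂ r₃]) → R = UVᵀ:
  R  [+0.93921 +0.04065 +0.34093]
  R  [-0.00233 +0.99370 -0.11206]
  R  [-0.34334 +0.10446 +0.93338]
t = (-0.23916, -0.19490, +0.72233) m
tr R = 2.866292; θ = arccos((tr R − 1)/2) = 0.367730 rad = 21.069°
axis k = ((R−Rᵀ)₃₂, (R−Rᵀ)₁₃, (R−Rᵀ)₂₁) / (2 sinθ) = (+0.301144, +0.951704, -0.059766)
rvec = θ·k = (+0.110739, +0.349970, -0.021978)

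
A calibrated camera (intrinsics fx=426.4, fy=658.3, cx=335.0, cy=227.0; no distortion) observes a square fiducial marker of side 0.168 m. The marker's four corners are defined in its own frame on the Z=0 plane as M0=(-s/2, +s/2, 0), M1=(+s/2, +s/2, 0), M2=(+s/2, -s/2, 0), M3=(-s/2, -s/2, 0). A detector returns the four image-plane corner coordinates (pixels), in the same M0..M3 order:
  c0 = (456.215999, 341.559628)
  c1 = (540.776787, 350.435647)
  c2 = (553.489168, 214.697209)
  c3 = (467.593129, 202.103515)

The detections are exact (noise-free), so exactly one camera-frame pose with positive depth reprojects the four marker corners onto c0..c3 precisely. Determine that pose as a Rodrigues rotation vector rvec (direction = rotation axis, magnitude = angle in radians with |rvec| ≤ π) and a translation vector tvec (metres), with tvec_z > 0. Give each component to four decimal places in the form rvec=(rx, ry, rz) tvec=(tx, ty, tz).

Intrinsics K: fx=426.4, fy=658.3, cx=335.0, cy=227.0
Marker side s = 0.168 m; corners in marker frame (Z=0):
  M0 = (-0.0840, +0.0840, 0)
  M1 = (+0.0840, +0.0840, 0)
  M2 = (+0.0840, -0.0840, 0)
  M3 = (-0.0840, -0.0840, 0)
Detected image corners:
  c0 = (456.215999, 341.559628) px
  c1 = (540.776787, 350.435647) px
  c2 = (553.489168, 214.697209) px
  c3 = (467.593129, 202.103515) px
Planar DLT: solve 8×8 A·h = b for H (H[2,2]=1):
  H  [+583.89731 -13.86839 +505.00439]
  H  [+105.89084 +850.68990 +277.93044]
  H  [+0.15187 +0.11472 +1.00000]
B = K⁻¹H; ‖b₁‖=1.263902, ‖b₂‖=1.263902; λ = 2/(‖b₁‖+‖b₂‖) = 0.791201, sign → tz>0 ⇒ λ=+0.791201
r₁ = λ·B[:,0] = (+0.98904,+0.08583,+0.12016); r₂ = λ·B[:,1] = (-0.09704,+0.99113,+0.09076)
r₃ = r₁×r₂ = (-0.11131,-0.10143,+0.98860); SVD([r₁ r₂ r₃]) → R = UVᵀ:
  R  [+0.98904 -0.09704 -0.11131]
  R  [+0.08583 +0.99113 -0.10143]
  R  [+0.12016 +0.09076 +0.98860]
t = (+0.31545, +0.06121, +0.79120) m
tr R = 2.968766; θ = arccos((tr R − 1)/2) = 0.176963 rad = 10.139°
axis k = ((R−Rᵀ)₃₂, (R−Rᵀ)₁₃, (R−Rᵀ)₂₁) / (2 sinθ) = (+0.545884, -0.657435, +0.519413)
rvec = θ·k = (+0.096601, -0.116342, +0.091917)

rvec=(0.0966, -0.1163, 0.0919) tvec=(0.3154, 0.0612, 0.7912)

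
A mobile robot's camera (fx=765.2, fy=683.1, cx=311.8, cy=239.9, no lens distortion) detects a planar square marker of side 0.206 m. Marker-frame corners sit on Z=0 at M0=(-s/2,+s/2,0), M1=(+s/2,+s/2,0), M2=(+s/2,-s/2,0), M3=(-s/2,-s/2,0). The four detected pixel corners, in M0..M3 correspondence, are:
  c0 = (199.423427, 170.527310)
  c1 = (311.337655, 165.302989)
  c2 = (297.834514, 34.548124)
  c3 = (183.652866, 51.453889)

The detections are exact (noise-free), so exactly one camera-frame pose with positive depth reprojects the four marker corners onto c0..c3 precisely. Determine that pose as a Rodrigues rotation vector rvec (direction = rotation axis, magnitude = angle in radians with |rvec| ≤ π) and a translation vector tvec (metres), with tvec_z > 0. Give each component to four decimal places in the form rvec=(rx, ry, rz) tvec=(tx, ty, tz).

rvec=(0.1984, 0.5279, -0.0433) tvec=(-0.0991, -0.2234, 1.1455)

Intrinsics K: fx=765.2, fy=683.1, cx=311.8, cy=239.9
Marker side s = 0.206 m; corners in marker frame (Z=0):
  M0 = (-0.1030, +0.1030, 0)
  M1 = (+0.1030, +0.1030, 0)
  M2 = (+0.1030, -0.1030, 0)
  M3 = (-0.1030, -0.1030, 0)
Detected image corners:
  c0 = (199.423427, 170.527310) px
  c1 = (311.337655, 165.302989) px
  c2 = (297.834514, 34.548124) px
  c3 = (183.652866, 51.453889) px
Planar DLT: solve 8×8 A·h = b for H (H[2,2]=1):
  H  [+439.47067 +109.59578 +245.61515]
  H  [-99.69467 +621.37318 +106.70205]
  H  [-0.44029 +0.15437 +1.00000]
B = K⁻¹H; ‖b₁‖=0.872944, ‖b₂‖=0.872944; λ = 2/(‖b₁‖+‖b₂‖) = 1.145549, sign → tz>0 ⇒ λ=+1.145549
r₁ = λ·B[:,0] = (+0.86343,+0.00994,-0.50437); r₂ = λ·B[:,1] = (+0.09201,+0.97993,+0.17684)
r₃ = r₁×r₂ = (+0.49600,-0.19910,+0.84519); SVD([r₁ r₂ r₃]) → R = UVᵀ:
  R  [+0.86343 +0.09201 +0.49600]
  R  [+0.00994 +0.97993 -0.19910]
  R  [-0.50437 +0.17684 +0.84519]
t = (-0.09908, -0.22337, +1.14555) m
tr R = 2.688547; θ = arccos((tr R − 1)/2) = 0.565589 rad = 32.406°
axis k = ((R−Rᵀ)₃₂, (R−Rᵀ)₁₃, (R−Rᵀ)₂₁) / (2 sinθ) = (+0.350744, +0.933336, -0.076570)
rvec = θ·k = (+0.198377, +0.527884, -0.043307)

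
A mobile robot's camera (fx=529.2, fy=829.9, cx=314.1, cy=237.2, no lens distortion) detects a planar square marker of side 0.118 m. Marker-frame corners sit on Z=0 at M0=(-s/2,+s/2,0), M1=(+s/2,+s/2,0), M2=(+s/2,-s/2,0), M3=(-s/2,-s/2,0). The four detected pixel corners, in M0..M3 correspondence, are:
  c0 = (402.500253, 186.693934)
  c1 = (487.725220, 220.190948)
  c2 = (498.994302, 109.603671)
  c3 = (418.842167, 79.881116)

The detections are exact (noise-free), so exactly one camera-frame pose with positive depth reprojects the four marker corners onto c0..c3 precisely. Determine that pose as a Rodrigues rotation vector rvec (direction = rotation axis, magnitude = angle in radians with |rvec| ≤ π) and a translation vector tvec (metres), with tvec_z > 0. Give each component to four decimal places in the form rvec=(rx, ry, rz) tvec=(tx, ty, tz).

rvec=(-0.4305, 0.0465, 0.2733) tvec=(0.1947, -0.0811, 0.7476)

Intrinsics K: fx=529.2, fy=829.9, cx=314.1, cy=237.2
Marker side s = 0.118 m; corners in marker frame (Z=0):
  M0 = (-0.0590, +0.0590, 0)
  M1 = (+0.0590, +0.0590, 0)
  M2 = (+0.0590, -0.0590, 0)
  M3 = (-0.0590, -0.0590, 0)
Detected image corners:
  c0 = (402.500253, 186.693934) px
  c1 = (487.725220, 220.190948) px
  c2 = (498.994302, 109.603671) px
  c3 = (418.842167, 79.881116) px
Planar DLT: solve 8×8 A·h = b for H (H[2,2]=1):
  H  [+638.38209 -362.47140 +451.90364]
  H  [+247.02293 +840.14767 +147.22497]
  H  [-0.13646 -0.54269 +1.00000]
B = K⁻¹H; ‖b₁‖=1.337578, ‖b₂‖=1.337578; λ = 2/(‖b₁‖+‖b₂‖) = 0.747620, sign → tz>0 ⇒ λ=+0.747620
r₁ = λ·B[:,0] = (+0.96242,+0.25169,-0.10202); r₂ = λ·B[:,1] = (-0.27126,+0.87281,-0.40572)
r₃ = r₁×r₂ = (-0.01307,+0.41815,+0.90828); SVD([r₁ r₂ r₃]) → R = UVᵀ:
  R  [+0.96242 -0.27126 -0.01307]
  R  [+0.25169 +0.87281 +0.41815]
  R  [-0.10202 -0.40572 +0.90828]
t = (+0.19468, -0.08105, +0.74762) m
tr R = 2.743515; θ = arccos((tr R − 1)/2) = 0.512018 rad = 29.336°
axis k = ((R−Rᵀ)₃₂, (R−Rᵀ)₁₃, (R−Rᵀ)₂₁) / (2 sinθ) = (-0.840792, +0.090769, +0.533695)
rvec = θ·k = (-0.430501, +0.046475, +0.273262)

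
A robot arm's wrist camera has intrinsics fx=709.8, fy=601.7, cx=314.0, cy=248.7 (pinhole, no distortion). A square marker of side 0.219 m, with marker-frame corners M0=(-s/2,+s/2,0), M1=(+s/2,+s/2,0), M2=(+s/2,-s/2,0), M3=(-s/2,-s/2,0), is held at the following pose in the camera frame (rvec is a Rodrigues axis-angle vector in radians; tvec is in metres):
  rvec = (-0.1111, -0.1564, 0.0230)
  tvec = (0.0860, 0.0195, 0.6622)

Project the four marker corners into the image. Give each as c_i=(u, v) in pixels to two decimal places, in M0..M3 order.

c0=(287.44, 367.37) c1=(519.00, 367.59) c2=(514.91, 173.99) c3=(291.78, 163.84)

Intrinsics K: fx=709.8, fy=601.7, cx=314.0, cy=248.7
Marker side s = 0.219 m; corners in marker frame (Z=0):
  M0 = (-0.1095, +0.1095, 0)
  M1 = (+0.1095, +0.1095, 0)
  M2 = (+0.1095, -0.1095, 0)
  M3 = (-0.1095, -0.1095, 0)
rvec = (-0.1111, -0.1564, 0.0230), |rvec| = θ = 0.19322 rad = 11.071°
Rodrigues: sinθ=0.19202, 1−cosθ=0.01861; R = I + sinθ·[k]× + (1−cosθ)·[k]×²:
    [+0.98754 -0.01420 -0.15670]
    [+0.03152 +0.99358 +0.10862]
    [+0.15415 -0.11220 +0.98166]
t = (0.0860, 0.0195, 0.6622) m
M0: Pc = R·M0+t = (-0.02369, +0.12485, +0.63303); u = 709.8·(-0.02369)/0.63303 + 314.0 = 287.4366, v = 601.7·(+0.12485)/0.63303 + 248.7 = 367.3666
M1: Pc = R·M1+t = (+0.19258, +0.13175, +0.66679); u = 709.8·(+0.19258)/0.66679 + 314.0 = 519.0025, v = 601.7·(+0.13175)/0.66679 + 248.7 = 367.5871
M2: Pc = R·M2+t = (+0.19569, -0.08585, +0.69137); u = 709.8·(+0.19569)/0.69137 + 314.0 = 514.9082, v = 601.7·(-0.08585)/0.69137 + 248.7 = 173.9876
M3: Pc = R·M3+t = (-0.02058, -0.09275, +0.65761); u = 709.8·(-0.02058)/0.65761 + 314.0 = 291.7849, v = 601.7·(-0.09275)/0.65761 + 248.7 = 163.8363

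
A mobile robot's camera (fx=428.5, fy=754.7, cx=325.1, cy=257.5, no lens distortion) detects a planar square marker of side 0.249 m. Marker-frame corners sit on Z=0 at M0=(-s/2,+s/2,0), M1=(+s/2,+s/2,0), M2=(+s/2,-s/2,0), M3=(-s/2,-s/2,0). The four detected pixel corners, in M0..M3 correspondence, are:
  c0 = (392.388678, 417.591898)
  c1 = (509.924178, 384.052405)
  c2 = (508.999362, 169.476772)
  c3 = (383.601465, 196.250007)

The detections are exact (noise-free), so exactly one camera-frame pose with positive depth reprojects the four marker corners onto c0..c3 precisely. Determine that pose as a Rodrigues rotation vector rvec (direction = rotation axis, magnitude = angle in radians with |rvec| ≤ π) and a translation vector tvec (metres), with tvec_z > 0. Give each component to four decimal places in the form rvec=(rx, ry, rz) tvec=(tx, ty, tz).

Intrinsics K: fx=428.5, fy=754.7, cx=325.1, cy=257.5
Marker side s = 0.249 m; corners in marker frame (Z=0):
  M0 = (-0.1245, +0.1245, 0)
  M1 = (+0.1245, +0.1245, 0)
  M2 = (+0.1245, -0.1245, 0)
  M3 = (-0.1245, -0.1245, 0)
Detected image corners:
  c0 = (392.388678, 417.591898) px
  c1 = (509.924178, 384.052405) px
  c2 = (508.999362, 169.476772) px
  c3 = (383.601465, 196.250007) px
Planar DLT: solve 8×8 A·h = b for H (H[2,2]=1):
  H  [+559.00713 +132.97137 +450.01304]
  H  [-74.91491 +949.06824 +294.98327]
  H  [+0.15976 +0.25357 +1.00000]
B = K⁻¹H; ‖b₁‖=1.203957, ‖b₂‖=1.203957; λ = 2/(‖b₁‖+‖b₂‖) = 0.830595, sign → tz>0 ⇒ λ=+0.830595
r₁ = λ·B[:,0] = (+0.98289,-0.12772,+0.13269); r₂ = λ·B[:,1] = (+0.09796,+0.97265,+0.21061)
r₃ = r₁×r₂ = (-0.15596,-0.19401,+0.96852); SVD([r₁ r₂ r₃]) → R = UVᵀ:
  R  [+0.98289 +0.09796 -0.15596]
  R  [-0.12772 +0.97265 -0.19401]
  R  [+0.13269 +0.21061 +0.96852]
t = (+0.24213, +0.04125, +0.83059) m
tr R = 2.924065; θ = arccos((tr R − 1)/2) = 0.276443 rad = 15.839°
axis k = ((R−Rᵀ)₃₂, (R−Rᵀ)₁₃, (R−Rᵀ)₂₁) / (2 sinθ) = (+0.741244, -0.528801, -0.413433)
rvec = θ·k = (+0.204912, -0.146183, -0.114291)

rvec=(0.2049, -0.1462, -0.1143) tvec=(0.2421, 0.0413, 0.8306)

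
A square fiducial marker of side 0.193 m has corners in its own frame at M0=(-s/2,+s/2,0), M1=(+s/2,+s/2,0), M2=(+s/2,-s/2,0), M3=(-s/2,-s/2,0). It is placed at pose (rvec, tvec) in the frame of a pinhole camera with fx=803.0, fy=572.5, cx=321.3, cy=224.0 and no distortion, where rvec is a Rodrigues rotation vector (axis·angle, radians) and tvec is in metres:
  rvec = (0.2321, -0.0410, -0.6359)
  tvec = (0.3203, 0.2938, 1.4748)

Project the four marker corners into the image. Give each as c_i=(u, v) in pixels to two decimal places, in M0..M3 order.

c0=(481.36, 386.69) c1=(565.54, 343.52) c2=(510.53, 287.73) c3=(424.06, 332.43)

Intrinsics K: fx=803.0, fy=572.5, cx=321.3, cy=224.0
Marker side s = 0.193 m; corners in marker frame (Z=0):
  M0 = (-0.0965, +0.0965, 0)
  M1 = (+0.0965, +0.0965, 0)
  M2 = (+0.0965, -0.0965, 0)
  M3 = (-0.0965, -0.0965, 0)
rvec = (0.2321, -0.0410, -0.6359), |rvec| = θ = 0.67817 rad = 38.857°
Rodrigues: sinθ=0.62737, 1−cosθ=0.22128; R = I + sinθ·[k]× + (1−cosθ)·[k]×²:
    [+0.80464 +0.58369 -0.10894]
    [-0.59284 +0.77953 -0.20217]
    [-0.03308 +0.22726 +0.97327]
t = (0.3203, 0.2938, 1.4748) m
M0: Pc = R·M0+t = (+0.29898, +0.42623, +1.49992); u = 803.0·(+0.29898)/1.49992 + 321.3 = 481.3612, v = 572.5·(+0.42623)/1.49992 + 224.0 = 386.6876
M1: Pc = R·M1+t = (+0.45427, +0.31182, +1.49354); u = 803.0·(+0.45427)/1.49354 + 321.3 = 565.5398, v = 572.5·(+0.31182)/1.49354 + 224.0 = 343.5243
M2: Pc = R·M2+t = (+0.34162, +0.16137, +1.44968); u = 803.0·(+0.34162)/1.44968 + 321.3 = 510.5299, v = 572.5·(+0.16137)/1.44968 + 224.0 = 287.7260
M3: Pc = R·M3+t = (+0.18633, +0.27578, +1.45606); u = 803.0·(+0.18633)/1.45606 + 321.3 = 424.0568, v = 572.5·(+0.27578)/1.45606 + 224.0 = 332.4342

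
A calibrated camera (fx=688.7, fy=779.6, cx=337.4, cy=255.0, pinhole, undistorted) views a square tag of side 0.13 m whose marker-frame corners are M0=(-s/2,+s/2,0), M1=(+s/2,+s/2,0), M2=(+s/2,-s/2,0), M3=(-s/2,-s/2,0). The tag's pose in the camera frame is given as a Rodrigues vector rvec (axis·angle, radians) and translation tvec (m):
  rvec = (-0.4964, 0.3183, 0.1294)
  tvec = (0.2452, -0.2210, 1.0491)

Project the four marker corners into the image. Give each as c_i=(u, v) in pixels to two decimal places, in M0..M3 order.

Intrinsics K: fx=688.7, fy=779.6, cx=337.4, cy=255.0
Marker side s = 0.13 m; corners in marker frame (Z=0):
  M0 = (-0.0650, +0.0650, 0)
  M1 = (+0.0650, +0.0650, 0)
  M2 = (+0.0650, -0.0650, 0)
  M3 = (-0.0650, -0.0650, 0)
rvec = (-0.4964, 0.3183, 0.1294), |rvec| = θ = 0.60372 rad = 34.590°
Rodrigues: sinθ=0.56770, 1−cosθ=0.17677; R = I + sinθ·[k]× + (1−cosθ)·[k]×²:
    [+0.94274 -0.19831 +0.26816]
    [+0.04505 +0.87237 +0.48677]
    [-0.33047 -0.44681 +0.83135]
t = (0.2452, -0.2210, 1.0491) m
M0: Pc = R·M0+t = (+0.17103, -0.16722, +1.04154); u = 688.7·(+0.17103)/1.04154 + 337.4 = 450.4918, v = 779.6·(-0.16722)/1.04154 + 255.0 = 129.8312
M1: Pc = R·M1+t = (+0.29359, -0.16137, +0.99858); u = 688.7·(+0.29359)/0.99858 + 337.4 = 539.8822, v = 779.6·(-0.16137)/0.99858 + 255.0 = 129.0184
M2: Pc = R·M2+t = (+0.31937, -0.27478, +1.05666); u = 688.7·(+0.31937)/1.05666 + 337.4 = 545.5546, v = 779.6·(-0.27478)/1.05666 + 255.0 = 52.2719
M3: Pc = R·M3+t = (+0.19681, -0.28063, +1.09962); u = 688.7·(+0.19681)/1.09962 + 337.4 = 460.6645, v = 779.6·(-0.28063)/1.09962 + 255.0 = 56.0401

c0=(450.49, 129.83) c1=(539.88, 129.02) c2=(545.55, 52.27) c3=(460.66, 56.04)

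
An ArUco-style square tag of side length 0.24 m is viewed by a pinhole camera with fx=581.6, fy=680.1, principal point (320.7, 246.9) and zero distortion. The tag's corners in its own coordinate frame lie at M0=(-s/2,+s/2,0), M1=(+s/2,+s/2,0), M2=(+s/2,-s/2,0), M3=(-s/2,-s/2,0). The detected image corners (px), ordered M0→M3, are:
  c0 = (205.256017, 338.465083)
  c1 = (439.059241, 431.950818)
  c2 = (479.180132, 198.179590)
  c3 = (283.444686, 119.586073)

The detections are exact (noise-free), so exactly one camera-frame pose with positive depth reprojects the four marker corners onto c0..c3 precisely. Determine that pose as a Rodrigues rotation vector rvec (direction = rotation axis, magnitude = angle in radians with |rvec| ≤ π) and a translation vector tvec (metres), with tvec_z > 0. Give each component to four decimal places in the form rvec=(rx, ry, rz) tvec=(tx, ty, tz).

Intrinsics K: fx=581.6, fy=680.1, cx=320.7, cy=246.9
Marker side s = 0.24 m; corners in marker frame (Z=0):
  M0 = (-0.1200, +0.1200, 0)
  M1 = (+0.1200, +0.1200, 0)
  M2 = (+0.1200, -0.1200, 0)
  M3 = (-0.1200, -0.1200, 0)
Detected image corners:
  c0 = (205.256017, 338.465083) px
  c1 = (439.059241, 431.950818) px
  c2 = (479.180132, 198.179590) px
  c3 = (283.444686, 119.586073) px
Planar DLT: solve 8×8 A·h = b for H (H[2,2]=1):
  H  [+889.95931 -505.61337 +354.42741]
  H  [+357.37922 +742.57454 +262.06954]
  H  [+0.00597 -0.73690 +1.00000]
B = K⁻¹H; ‖b₁‖=1.614098, ‖b₂‖=1.614098; λ = 2/(‖b₁‖+‖b₂‖) = 0.619541, sign → tz>0 ⇒ λ=+0.619541
r₁ = λ·B[:,0] = (+0.94598,+0.32421,+0.00370); r₂ = λ·B[:,1] = (-0.28686,+0.84219,-0.45654)
r₃ = r₁×r₂ = (-0.15113,+0.43081,+0.88970); SVD([r₁ r₂ r₃]) → R = UVᵀ:
  R  [+0.94598 -0.28686 -0.15113]
  R  [+0.32421 +0.84219 +0.43081]
  R  [+0.00370 -0.45654 +0.88970]
t = (+0.03593, +0.01382, +0.61954) m
tr R = 2.677865; θ = arccos((tr R − 1)/2) = 0.575478 rad = 32.972°
axis k = ((R−Rᵀ)₃₂, (R−Rᵀ)₁₃, (R−Rᵀ)₂₁) / (2 sinθ) = (-0.815225, -0.142245, +0.561404)
rvec = θ·k = (-0.469144, -0.081859, +0.323075)

rvec=(-0.4691, -0.0819, 0.3231) tvec=(0.0359, 0.0138, 0.6195)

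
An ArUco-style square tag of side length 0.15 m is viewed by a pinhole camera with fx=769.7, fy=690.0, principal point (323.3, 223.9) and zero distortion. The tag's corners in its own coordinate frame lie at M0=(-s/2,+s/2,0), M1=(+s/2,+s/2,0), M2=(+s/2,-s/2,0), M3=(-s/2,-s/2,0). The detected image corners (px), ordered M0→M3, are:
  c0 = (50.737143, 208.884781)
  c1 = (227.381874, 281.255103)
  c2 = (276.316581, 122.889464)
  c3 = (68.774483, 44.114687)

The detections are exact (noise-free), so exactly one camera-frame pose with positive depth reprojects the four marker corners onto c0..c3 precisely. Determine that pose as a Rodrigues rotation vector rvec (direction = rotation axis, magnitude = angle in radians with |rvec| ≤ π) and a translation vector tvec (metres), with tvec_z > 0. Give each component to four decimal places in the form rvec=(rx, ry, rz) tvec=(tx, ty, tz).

rvec=(0.5568, 0.2341, 0.3664) tvec=(-0.1183, -0.0418, 0.5345)

Intrinsics K: fx=769.7, fy=690.0, cx=323.3, cy=223.9
Marker side s = 0.15 m; corners in marker frame (Z=0):
  M0 = (-0.0750, +0.0750, 0)
  M1 = (+0.0750, +0.0750, 0)
  M2 = (+0.0750, -0.0750, 0)
  M3 = (-0.0750, -0.0750, 0)
Detected image corners:
  c0 = (50.737143, 208.884781) px
  c1 = (227.381874, 281.255103) px
  c2 = (276.316581, 122.889464) px
  c3 = (68.774483, 44.114687) px
Planar DLT: solve 8×8 A·h = b for H (H[2,2]=1):
  H  [+1238.45051 -60.43691 +152.92350]
  H  [+466.11513 +1247.35125 +169.92933]
  H  [-0.21941 +1.03406 +1.00000]
B = K⁻¹H; ‖b₁‖=1.870749, ‖b₂‖=1.870749; λ = 2/(‖b₁‖+‖b₂‖) = 0.534545, sign → tz>0 ⇒ λ=+0.534545
r₁ = λ·B[:,0] = (+0.90935,+0.39916,-0.11729); r₂ = λ·B[:,1] = (-0.27415,+0.78696,+0.55275)
r₃ = r₁×r₂ = (+0.31293,-0.47049,+0.82505); SVD([r₁ r₂ r₃]) → R = UVᵀ:
  R  [+0.90935 -0.27415 +0.31293]
  R  [+0.39916 +0.78696 -0.47049]
  R  [-0.11729 +0.55275 +0.82505]
t = (-0.11832, -0.04181, +0.53455) m
tr R = 2.521366; θ = arccos((tr R − 1)/2) = 0.706432 rad = 40.476°
axis k = ((R−Rᵀ)₃₂, (R−Rᵀ)₁₃, (R−Rᵀ)₂₁) / (2 sinθ) = (+0.788169, +0.331385, +0.518626)
rvec = θ·k = (+0.556788, +0.234101, +0.366374)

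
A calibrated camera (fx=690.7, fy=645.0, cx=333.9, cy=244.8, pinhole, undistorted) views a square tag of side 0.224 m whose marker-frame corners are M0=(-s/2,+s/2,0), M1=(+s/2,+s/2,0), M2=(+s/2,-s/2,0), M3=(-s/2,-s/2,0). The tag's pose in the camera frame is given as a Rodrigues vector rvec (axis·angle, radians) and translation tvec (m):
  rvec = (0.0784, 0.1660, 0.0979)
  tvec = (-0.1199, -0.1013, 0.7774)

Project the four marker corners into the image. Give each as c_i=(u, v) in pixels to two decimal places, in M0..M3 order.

c0=(128.00, 243.37) c1=(315.82, 262.78) c2=(334.07, 72.04) c3=(140.82, 60.91)

Intrinsics K: fx=690.7, fy=645.0, cx=333.9, cy=244.8
Marker side s = 0.224 m; corners in marker frame (Z=0):
  M0 = (-0.1120, +0.1120, 0)
  M1 = (+0.1120, +0.1120, 0)
  M2 = (+0.1120, -0.1120, 0)
  M3 = (-0.1120, -0.1120, 0)
rvec = (0.0784, 0.1660, 0.0979), |rvec| = θ = 0.20806 rad = 11.921°
Rodrigues: sinθ=0.20656, 1−cosθ=0.02157; R = I + sinθ·[k]× + (1−cosθ)·[k]×²:
    [+0.98150 -0.09071 +0.16863]
    [+0.10368 +0.99216 -0.06974]
    [-0.16098 +0.08593 +0.98321]
t = (-0.1199, -0.1013, 0.7774) m
M0: Pc = R·M0+t = (-0.23999, -0.00179, +0.80505); u = 690.7·(-0.23999)/0.80505 + 333.9 = 128.0018, v = 645.0·(-0.00179)/0.80505 + 244.8 = 243.3660
M1: Pc = R·M1+t = (-0.02013, +0.02143, +0.76899); u = 690.7·(-0.02013)/0.76899 + 333.9 = 315.8177, v = 645.0·(+0.02143)/0.76899 + 244.8 = 262.7782
M2: Pc = R·M2+t = (+0.00019, -0.20081, +0.74975); u = 690.7·(+0.00019)/0.74975 + 333.9 = 334.0726, v = 645.0·(-0.20081)/0.74975 + 244.8 = 72.0447
M3: Pc = R·M3+t = (-0.21967, -0.22403, +0.78581); u = 690.7·(-0.21967)/0.78581 + 333.9 = 140.8183, v = 645.0·(-0.22403)/0.78581 + 244.8 = 60.9096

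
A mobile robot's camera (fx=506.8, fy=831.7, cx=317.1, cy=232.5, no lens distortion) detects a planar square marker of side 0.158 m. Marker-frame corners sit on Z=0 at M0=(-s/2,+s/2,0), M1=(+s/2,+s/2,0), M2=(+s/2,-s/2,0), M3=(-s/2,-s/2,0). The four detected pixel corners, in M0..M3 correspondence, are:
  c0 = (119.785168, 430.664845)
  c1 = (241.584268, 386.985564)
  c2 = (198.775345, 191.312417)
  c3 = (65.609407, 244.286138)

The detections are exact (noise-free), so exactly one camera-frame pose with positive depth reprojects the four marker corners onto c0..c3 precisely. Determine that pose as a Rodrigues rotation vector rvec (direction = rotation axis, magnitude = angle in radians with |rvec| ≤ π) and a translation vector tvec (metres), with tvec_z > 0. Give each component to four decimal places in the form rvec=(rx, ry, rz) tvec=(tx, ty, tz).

rvec=(0.3873, 0.0447, -0.2426) tvec=(-0.1874, 0.0612, 0.5928)

Intrinsics K: fx=506.8, fy=831.7, cx=317.1, cy=232.5
Marker side s = 0.158 m; corners in marker frame (Z=0):
  M0 = (-0.0790, +0.0790, 0)
  M1 = (+0.0790, +0.0790, 0)
  M2 = (+0.0790, -0.0790, 0)
  M3 = (-0.0790, -0.0790, 0)
Detected image corners:
  c0 = (119.785168, 430.664845) px
  c1 = (241.584268, 386.985564) px
  c2 = (198.775345, 191.312417) px
  c3 = (65.609407, 244.286138) px
Planar DLT: solve 8×8 A·h = b for H (H[2,2]=1):
  H  [+781.51279 +404.59091 +156.87052]
  H  [-351.62916 +1403.44357 +318.29051]
  H  [-0.15068 +0.62164 +1.00000]
B = K⁻¹H; ‖b₁‖=1.686769, ‖b₂‖=1.686769; λ = 2/(‖b₁‖+‖b₂‖) = 0.592849, sign → tz>0 ⇒ λ=+0.592849
r₁ = λ·B[:,0] = (+0.97010,-0.22567,-0.08933); r₂ = λ·B[:,1] = (+0.24269,+0.89737,+0.36854)
r₃ = r₁×r₂ = (-0.00301,-0.37920,+0.92531); SVD([r₁ r₂ r₃]) → R = UVᵀ:
  R  [+0.97010 +0.24269 -0.00301]
  R  [-0.22567 +0.89737 -0.37920]
  R  [-0.08933 +0.36854 +0.92531]
t = (-0.18743, +0.06115, +0.59285) m
tr R = 2.792780; θ = arccos((tr R − 1)/2) = 0.459239 rad = 26.312°
axis k = ((R−Rᵀ)₃₂, (R−Rᵀ)₁₃, (R−Rᵀ)₂₁) / (2 sinθ) = (+0.843447, +0.097370, -0.528315)
rvec = θ·k = (+0.387344, +0.044716, -0.242623)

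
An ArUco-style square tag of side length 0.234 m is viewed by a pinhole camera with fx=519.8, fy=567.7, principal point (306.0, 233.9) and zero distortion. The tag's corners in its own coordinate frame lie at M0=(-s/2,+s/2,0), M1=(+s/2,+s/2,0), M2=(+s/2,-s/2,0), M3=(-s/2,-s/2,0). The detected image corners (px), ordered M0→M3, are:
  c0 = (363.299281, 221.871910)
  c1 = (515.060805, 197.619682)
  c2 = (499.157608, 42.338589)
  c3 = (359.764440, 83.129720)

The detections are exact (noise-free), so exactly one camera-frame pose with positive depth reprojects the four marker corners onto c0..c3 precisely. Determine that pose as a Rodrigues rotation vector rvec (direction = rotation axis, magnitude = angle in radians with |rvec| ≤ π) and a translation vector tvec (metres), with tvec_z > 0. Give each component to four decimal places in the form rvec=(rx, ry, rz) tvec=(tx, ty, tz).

Intrinsics K: fx=519.8, fy=567.7, cx=306.0, cy=233.9
Marker side s = 0.234 m; corners in marker frame (Z=0):
  M0 = (-0.1170, +0.1170, 0)
  M1 = (+0.1170, +0.1170, 0)
  M2 = (+0.1170, -0.1170, 0)
  M3 = (-0.1170, -0.1170, 0)
Detected image corners:
  c0 = (363.299281, 221.871910) px
  c1 = (515.060805, 197.619682) px
  c2 = (499.157608, 42.338589) px
  c3 = (359.764440, 83.129720) px
Planar DLT: solve 8×8 A·h = b for H (H[2,2]=1):
  H  [+380.96986 -101.83585 +429.42622]
  H  [-215.66074 +581.53189 +134.48684]
  H  [-0.55293 -0.32617 +1.00000]
B = K⁻¹H; ‖b₁‖=1.203785, ‖b₂‖=1.203785; λ = 2/(‖b₁‖+‖b₂‖) = 0.830713, sign → tz>0 ⇒ λ=+0.830713
r₁ = λ·B[:,0] = (+0.87924,-0.12633,-0.45932); r₂ = λ·B[:,1] = (-0.00324,+0.96259,-0.27095)
r₃ = r₁×r₂ = (+0.47637,+0.23972,+0.84594); SVD([r₁ r₂ r₃]) → R = UVᵀ:
  R  [+0.87924 -0.00324 +0.47637]
  R  [-0.12633 +0.96259 +0.23972]
  R  [-0.45932 -0.27095 +0.84594]
t = (+0.19725, -0.14547, +0.83071) m
tr R = 2.687765; θ = arccos((tr R − 1)/2) = 0.566317 rad = 32.448°
axis k = ((R−Rᵀ)₃₂, (R−Rᵀ)₁₃, (R−Rᵀ)₂₁) / (2 sinθ) = (-0.475902, +0.871986, -0.114706)
rvec = θ·k = (-0.269512, +0.493821, -0.064960)

rvec=(-0.2695, 0.4938, -0.0650) tvec=(0.1973, -0.1455, 0.8307)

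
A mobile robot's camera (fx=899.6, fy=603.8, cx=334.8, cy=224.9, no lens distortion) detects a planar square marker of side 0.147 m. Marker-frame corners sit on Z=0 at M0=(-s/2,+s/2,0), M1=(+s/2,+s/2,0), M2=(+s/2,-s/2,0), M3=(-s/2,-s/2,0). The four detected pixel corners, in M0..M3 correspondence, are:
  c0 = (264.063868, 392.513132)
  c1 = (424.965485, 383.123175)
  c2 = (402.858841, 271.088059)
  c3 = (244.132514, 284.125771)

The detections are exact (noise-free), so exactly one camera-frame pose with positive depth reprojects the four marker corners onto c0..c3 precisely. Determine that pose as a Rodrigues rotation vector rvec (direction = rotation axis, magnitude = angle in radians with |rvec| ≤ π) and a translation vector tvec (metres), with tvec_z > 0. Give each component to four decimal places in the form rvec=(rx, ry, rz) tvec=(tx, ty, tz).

rvec=(-0.0378, 0.1906, -0.1327) tvec=(-0.0020, 0.1436, 0.8051)

Intrinsics K: fx=899.6, fy=603.8, cx=334.8, cy=224.9
Marker side s = 0.147 m; corners in marker frame (Z=0):
  M0 = (-0.0735, +0.0735, 0)
  M1 = (+0.0735, +0.0735, 0)
  M2 = (+0.0735, -0.0735, 0)
  M3 = (-0.0735, -0.0735, 0)
Detected image corners:
  c0 = (264.063868, 392.513132) px
  c1 = (424.965485, 383.123175) px
  c2 = (402.858841, 271.088059) px
  c3 = (244.132514, 284.125771) px
Planar DLT: solve 8×8 A·h = b for H (H[2,2]=1):
  H  [+1009.82086 +122.10210 +332.59765]
  H  [-153.35727 +728.84715 +332.55621]
  H  [-0.23148 -0.06215 +1.00000]
B = K⁻¹H; ‖b₁‖=1.242020, ‖b₂‖=1.242020; λ = 2/(‖b₁‖+‖b₂‖) = 0.805140, sign → tz>0 ⇒ λ=+0.805140
r₁ = λ·B[:,0] = (+0.97315,-0.13508,-0.18637); r₂ = λ·B[:,1] = (+0.12790,+0.99052,-0.05004)
r₃ = r₁×r₂ = (+0.19137,+0.02486,+0.98120); SVD([r₁ r₂ r₃]) → R = UVᵀ:
  R  [+0.97315 +0.12790 +0.19137]
  R  [-0.13508 +0.99052 +0.02486]
  R  [-0.18637 -0.05004 +0.98120]
t = (-0.00197, +0.14355, +0.80514) m
tr R = 2.944877; θ = arccos((tr R − 1)/2) = 0.235326 rad = 13.483°
axis k = ((R−Rᵀ)₃₂, (R−Rᵀ)₁₃, (R−Rᵀ)₂₁) / (2 sinθ) = (-0.160613, +0.810042, -0.563946)
rvec = θ·k = (-0.037797, +0.190624, -0.132711)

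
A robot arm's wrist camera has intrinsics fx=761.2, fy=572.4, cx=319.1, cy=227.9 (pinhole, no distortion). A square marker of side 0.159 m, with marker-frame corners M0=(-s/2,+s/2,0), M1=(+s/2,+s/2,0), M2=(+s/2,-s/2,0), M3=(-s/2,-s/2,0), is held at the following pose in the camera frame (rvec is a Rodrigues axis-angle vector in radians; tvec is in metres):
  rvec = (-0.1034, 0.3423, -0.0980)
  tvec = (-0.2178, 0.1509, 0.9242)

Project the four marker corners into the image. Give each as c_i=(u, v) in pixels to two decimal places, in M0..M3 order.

Intrinsics K: fx=761.2, fy=572.4, cx=319.1, cy=227.9
Marker side s = 0.159 m; corners in marker frame (Z=0):
  M0 = (-0.0795, +0.0795, 0)
  M1 = (+0.0795, +0.0795, 0)
  M2 = (+0.0795, -0.0795, 0)
  M3 = (-0.0795, -0.0795, 0)
rvec = (-0.1034, 0.3423, -0.0980), |rvec| = θ = 0.37076 rad = 21.243°
Rodrigues: sinθ=0.36233, 1−cosθ=0.06795; R = I + sinθ·[k]× + (1−cosθ)·[k]×²:
    [+0.93734 +0.07828 +0.33952]
    [-0.11327 +0.98997 +0.08447]
    [-0.32950 -0.11763 +0.93680]
t = (-0.2178, 0.1509, 0.9242) m
M0: Pc = R·M0+t = (-0.28610, +0.23861, +0.94104); u = 761.2·(-0.28610)/0.94104 + 319.1 = 87.6806, v = 572.4·(+0.23861)/0.94104 + 227.9 = 373.0353
M1: Pc = R·M1+t = (-0.13706, +0.22060, +0.88865); u = 761.2·(-0.13706)/0.88865 + 319.1 = 201.6985, v = 572.4·(+0.22060)/0.88865 + 227.9 = 369.9917
M2: Pc = R·M2+t = (-0.14950, +0.06319, +0.90736); u = 761.2·(-0.14950)/0.90736 + 319.1 = 193.6774, v = 572.4·(+0.06319)/0.90736 + 227.9 = 267.7649
M3: Pc = R·M3+t = (-0.29854, +0.08120, +0.95975); u = 761.2·(-0.29854)/0.95975 + 319.1 = 82.3194, v = 572.4·(+0.08120)/0.95975 + 227.9 = 276.3295

c0=(87.68, 373.04) c1=(201.70, 369.99) c2=(193.68, 267.76) c3=(82.32, 276.33)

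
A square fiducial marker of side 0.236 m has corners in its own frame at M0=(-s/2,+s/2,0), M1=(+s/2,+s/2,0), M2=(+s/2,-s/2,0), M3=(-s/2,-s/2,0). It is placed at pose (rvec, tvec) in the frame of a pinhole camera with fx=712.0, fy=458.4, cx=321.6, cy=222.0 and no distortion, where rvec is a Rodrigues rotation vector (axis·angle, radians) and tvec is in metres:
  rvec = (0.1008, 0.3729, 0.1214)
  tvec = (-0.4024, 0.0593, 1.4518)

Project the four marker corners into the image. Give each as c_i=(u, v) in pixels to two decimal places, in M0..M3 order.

Intrinsics K: fx=712.0, fy=458.4, cx=321.6, cy=222.0
Marker side s = 0.236 m; corners in marker frame (Z=0):
  M0 = (-0.1180, +0.1180, 0)
  M1 = (+0.1180, +0.1180, 0)
  M2 = (+0.1180, -0.1180, 0)
  M3 = (-0.1180, -0.1180, 0)
rvec = (0.1008, 0.3729, 0.1214), |rvec| = θ = 0.40491 rad = 23.200°
Rodrigues: sinθ=0.39394, 1−cosθ=0.08086; R = I + sinθ·[k]× + (1−cosθ)·[k]×²:
    [+0.92415 -0.09957 +0.36883]
    [+0.13665 +0.98772 -0.07574]
    [-0.35676 +0.12040 +0.92641]
t = (-0.4024, 0.0593, 1.4518) m
M0: Pc = R·M0+t = (-0.52320, +0.15973, +1.50810); u = 712.0·(-0.52320)/1.50810 + 321.6 = 74.5894, v = 458.4·(+0.15973)/1.50810 + 222.0 = 270.5501
M1: Pc = R·M1+t = (-0.30510, +0.19198, +1.42391); u = 712.0·(-0.30510)/1.42391 + 321.6 = 169.0404, v = 458.4·(+0.19198)/1.42391 + 222.0 = 283.8028
M2: Pc = R·M2+t = (-0.28160, -0.04113, +1.39550); u = 712.0·(-0.28160)/1.39550 + 321.6 = 177.9235, v = 458.4·(-0.04113)/1.39550 + 222.0 = 208.4906
M3: Pc = R·M3+t = (-0.49970, -0.07338, +1.47969); u = 712.0·(-0.49970)/1.47969 + 321.6 = 81.1535, v = 458.4·(-0.07338)/1.47969 + 222.0 = 199.2687

c0=(74.59, 270.55) c1=(169.04, 283.80) c2=(177.92, 208.49) c3=(81.15, 199.27)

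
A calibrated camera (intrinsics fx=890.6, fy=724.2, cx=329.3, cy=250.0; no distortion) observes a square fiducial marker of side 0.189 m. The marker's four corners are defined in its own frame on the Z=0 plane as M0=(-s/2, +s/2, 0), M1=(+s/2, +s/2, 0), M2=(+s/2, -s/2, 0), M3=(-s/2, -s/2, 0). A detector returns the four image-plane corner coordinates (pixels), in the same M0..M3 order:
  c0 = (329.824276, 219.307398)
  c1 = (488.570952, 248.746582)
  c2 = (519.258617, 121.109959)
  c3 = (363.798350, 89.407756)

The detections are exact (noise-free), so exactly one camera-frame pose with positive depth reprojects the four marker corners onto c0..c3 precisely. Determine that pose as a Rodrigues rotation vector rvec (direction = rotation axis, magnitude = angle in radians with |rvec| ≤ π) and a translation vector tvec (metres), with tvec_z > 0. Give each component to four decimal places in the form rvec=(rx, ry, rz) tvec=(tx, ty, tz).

rvec=(-0.0769, -0.1262, 0.2137) tvec=(0.1117, -0.1143, 1.0252)

Intrinsics K: fx=890.6, fy=724.2, cx=329.3, cy=250.0
Marker side s = 0.189 m; corners in marker frame (Z=0):
  M0 = (-0.0945, +0.0945, 0)
  M1 = (+0.0945, +0.0945, 0)
  M2 = (+0.0945, -0.0945, 0)
  M3 = (-0.0945, -0.0945, 0)
Detected image corners:
  c0 = (329.824276, 219.307398) px
  c1 = (488.570952, 248.746582) px
  c2 = (519.258617, 121.109959) px
  c3 = (363.798350, 89.407756) px
Planar DLT: solve 8×8 A·h = b for H (H[2,2]=1):
  H  [+879.53050 -208.09549 +426.34045]
  H  [+181.08873 +666.44193 +169.27613]
  H  [+0.11371 -0.08728 +1.00000]
B = K⁻¹H; ‖b₁‖=0.975391, ‖b₂‖=0.975391; λ = 2/(‖b₁‖+‖b₂‖) = 1.025230, sign → tz>0 ⇒ λ=+1.025230
r₁ = λ·B[:,0] = (+0.96938,+0.21612,+0.11658); r₂ = λ·B[:,1] = (-0.20647,+0.97435,-0.08948)
r₃ = r₁×r₂ = (-0.13293,+0.06267,+0.98914); SVD([r₁ r₂ r₃]) → R = UVᵀ:
  R  [+0.96938 -0.20647 -0.13293]
  R  [+0.21612 +0.97435 +0.06267]
  R  [+0.11658 -0.08948 +0.98914]
t = (+0.11171, -0.11428, +1.02523) m
tr R = 2.932878; θ = arccos((tr R − 1)/2) = 0.259809 rad = 14.886°
axis k = ((R−Rᵀ)₃₂, (R−Rᵀ)₁₃, (R−Rᵀ)₂₁) / (2 sinθ) = (-0.296146, -0.485609, +0.822485)
rvec = θ·k = (-0.076941, -0.126165, +0.213689)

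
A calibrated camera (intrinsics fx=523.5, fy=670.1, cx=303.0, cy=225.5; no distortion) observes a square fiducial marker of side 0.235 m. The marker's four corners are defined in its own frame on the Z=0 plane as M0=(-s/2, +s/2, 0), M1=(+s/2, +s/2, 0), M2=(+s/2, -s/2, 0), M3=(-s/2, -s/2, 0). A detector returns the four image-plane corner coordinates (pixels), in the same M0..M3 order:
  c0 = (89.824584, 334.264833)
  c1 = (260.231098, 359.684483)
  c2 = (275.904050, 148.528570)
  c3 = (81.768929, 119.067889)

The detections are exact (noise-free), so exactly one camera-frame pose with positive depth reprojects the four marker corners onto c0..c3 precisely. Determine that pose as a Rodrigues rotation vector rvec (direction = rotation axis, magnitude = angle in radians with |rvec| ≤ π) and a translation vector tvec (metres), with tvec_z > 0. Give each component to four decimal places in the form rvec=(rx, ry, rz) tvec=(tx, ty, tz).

Intrinsics K: fx=523.5, fy=670.1, cx=303.0, cy=225.5
Marker side s = 0.235 m; corners in marker frame (Z=0):
  M0 = (-0.1175, +0.1175, 0)
  M1 = (+0.1175, +0.1175, 0)
  M2 = (+0.1175, -0.1175, 0)
  M3 = (-0.1175, -0.1175, 0)
Detected image corners:
  c0 = (89.824584, 334.264833) px
  c1 = (260.231098, 359.684483) px
  c2 = (275.904050, 148.528570) px
  c3 = (81.768929, 119.067889) px
Planar DLT: solve 8×8 A·h = b for H (H[2,2]=1):
  H  [+773.98432 +81.78746 +176.90810]
  H  [+118.45021 +1040.33837 +247.34193]
  H  [+0.00933 +0.55417 +1.00000]
B = K⁻¹H; ‖b₁‖=1.483305, ‖b₂‖=1.483305; λ = 2/(‖b₁‖+‖b₂‖) = 0.674170, sign → tz>0 ⇒ λ=+0.674170
r₁ = λ·B[:,0] = (+0.99311,+0.11705,+0.00629); r₂ = λ·B[:,1] = (-0.11091,+0.92093,+0.37360)
r₃ = r₁×r₂ = (+0.03794,-0.37172,+0.92757); SVD([r₁ r₂ r₃]) → R = UVᵀ:
  R  [+0.99311 -0.11091 +0.03794]
  R  [+0.11705 +0.92093 -0.37172]
  R  [+0.00629 +0.37360 +0.92757]
t = (-0.16238, +0.02197, +0.67417) m
tr R = 2.841607; θ = arccos((tr R − 1)/2) = 0.400660 rad = 22.956°
axis k = ((R−Rᵀ)₃₂, (R−Rᵀ)₁₃, (R−Rᵀ)₂₁) / (2 sinθ) = (+0.955483, +0.040568, +0.292243)
rvec = θ·k = (+0.382824, +0.016254, +0.117090)

rvec=(0.3828, 0.0163, 0.1171) tvec=(-0.1624, 0.0220, 0.6742)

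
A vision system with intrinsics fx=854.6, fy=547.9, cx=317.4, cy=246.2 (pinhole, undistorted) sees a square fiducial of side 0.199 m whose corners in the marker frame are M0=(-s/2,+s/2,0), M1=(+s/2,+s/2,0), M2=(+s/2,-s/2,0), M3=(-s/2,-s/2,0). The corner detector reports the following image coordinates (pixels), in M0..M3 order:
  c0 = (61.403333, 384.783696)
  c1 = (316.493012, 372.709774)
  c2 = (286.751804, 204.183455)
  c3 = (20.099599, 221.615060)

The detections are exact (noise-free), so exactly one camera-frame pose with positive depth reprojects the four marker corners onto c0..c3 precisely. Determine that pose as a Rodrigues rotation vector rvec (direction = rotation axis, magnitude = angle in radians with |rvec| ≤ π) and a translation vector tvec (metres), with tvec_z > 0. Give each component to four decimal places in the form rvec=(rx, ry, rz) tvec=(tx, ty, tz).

rvec=(0.1593, 0.0822, -0.1011) tvec=(-0.1100, 0.0601, 0.6367)

Intrinsics K: fx=854.6, fy=547.9, cx=317.4, cy=246.2
Marker side s = 0.199 m; corners in marker frame (Z=0):
  M0 = (-0.0995, +0.0995, 0)
  M1 = (+0.0995, +0.0995, 0)
  M2 = (+0.0995, -0.0995, 0)
  M3 = (-0.0995, -0.0995, 0)
Detected image corners:
  c0 = (61.403333, 384.783696) px
  c1 = (316.493012, 372.709774) px
  c2 = (286.751804, 204.183455) px
  c3 = (20.099599, 221.615060) px
Planar DLT: solve 8×8 A·h = b for H (H[2,2]=1):
  H  [+1286.10381 +220.32249 +169.78686]
  H  [-115.46766 +904.77613 +297.92227]
  H  [-0.14082 +0.24190 +1.00000]
B = K⁻¹H; ‖b₁‖=1.570512, ‖b₂‖=1.570512; λ = 2/(‖b₁‖+‖b₂‖) = 0.636735, sign → tz>0 ⇒ λ=+0.636735
r₁ = λ·B[:,0] = (+0.99154,-0.09390,-0.08966); r₂ = λ·B[:,1] = (+0.10695,+0.98226,+0.15403)
r₃ = r₁×r₂ = (+0.07361,-0.16231,+0.98399); SVD([r₁ r₂ r₃]) → R = UVᵀ:
  R  [+0.99154 +0.10695 +0.07361]
  R  [-0.09390 +0.98226 -0.16231]
  R  [-0.08966 +0.15403 +0.98399]
t = (-0.10998, +0.06011, +0.63674) m
tr R = 2.957787; θ = arccos((tr R − 1)/2) = 0.205821 rad = 11.793°
axis k = ((R−Rᵀ)₃₂, (R−Rᵀ)₁₃, (R−Rᵀ)₂₁) / (2 sinθ) = (+0.773939, +0.399455, -0.491380)
rvec = θ·k = (+0.159293, +0.082216, -0.101136)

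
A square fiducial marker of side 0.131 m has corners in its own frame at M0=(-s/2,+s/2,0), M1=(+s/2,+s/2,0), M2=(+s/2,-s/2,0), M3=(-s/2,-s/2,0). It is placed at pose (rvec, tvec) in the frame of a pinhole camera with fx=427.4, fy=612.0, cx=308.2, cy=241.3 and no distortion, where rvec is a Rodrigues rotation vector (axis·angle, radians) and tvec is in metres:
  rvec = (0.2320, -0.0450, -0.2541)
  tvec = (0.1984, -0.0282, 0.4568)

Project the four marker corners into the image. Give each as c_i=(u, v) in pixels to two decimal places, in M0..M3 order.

Intrinsics K: fx=427.4, fy=612.0, cx=308.2, cy=241.3
Marker side s = 0.131 m; corners in marker frame (Z=0):
  M0 = (-0.0655, +0.0655, 0)
  M1 = (+0.0655, +0.0655, 0)
  M2 = (+0.0655, -0.0655, 0)
  M3 = (-0.0655, -0.0655, 0)
rvec = (0.2320, -0.0450, -0.2541), |rvec| = θ = 0.34701 rad = 19.882°
Rodrigues: sinθ=0.34009, 1−cosθ=0.05961; R = I + sinθ·[k]× + (1−cosθ)·[k]×²:
    [+0.96704 +0.24386 -0.07328]
    [-0.25420 +0.94140 -0.22171]
    [+0.01492 +0.23303 +0.97235]
t = (0.1984, -0.0282, 0.4568) m
M0: Pc = R·M0+t = (+0.15103, +0.05011, +0.47109); u = 427.4·(+0.15103)/0.47109 + 308.2 = 445.2261, v = 612.0·(+0.05011)/0.47109 + 241.3 = 306.4011
M1: Pc = R·M1+t = (+0.27771, +0.01681, +0.47304); u = 427.4·(+0.27771)/0.47304 + 308.2 = 559.1190, v = 612.0·(+0.01681)/0.47304 + 241.3 = 263.0499
M2: Pc = R·M2+t = (+0.24577, -0.10651, +0.44251); u = 427.4·(+0.24577)/0.44251 + 308.2 = 545.5738, v = 612.0·(-0.10651)/0.44251 + 241.3 = 93.9938
M3: Pc = R·M3+t = (+0.11909, -0.07321, +0.44056); u = 427.4·(+0.11909)/0.44056 + 308.2 = 423.7291, v = 612.0·(-0.07321)/0.44056 + 241.3 = 139.5988

c0=(445.23, 306.40) c1=(559.12, 263.05) c2=(545.57, 93.99) c3=(423.73, 139.60)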